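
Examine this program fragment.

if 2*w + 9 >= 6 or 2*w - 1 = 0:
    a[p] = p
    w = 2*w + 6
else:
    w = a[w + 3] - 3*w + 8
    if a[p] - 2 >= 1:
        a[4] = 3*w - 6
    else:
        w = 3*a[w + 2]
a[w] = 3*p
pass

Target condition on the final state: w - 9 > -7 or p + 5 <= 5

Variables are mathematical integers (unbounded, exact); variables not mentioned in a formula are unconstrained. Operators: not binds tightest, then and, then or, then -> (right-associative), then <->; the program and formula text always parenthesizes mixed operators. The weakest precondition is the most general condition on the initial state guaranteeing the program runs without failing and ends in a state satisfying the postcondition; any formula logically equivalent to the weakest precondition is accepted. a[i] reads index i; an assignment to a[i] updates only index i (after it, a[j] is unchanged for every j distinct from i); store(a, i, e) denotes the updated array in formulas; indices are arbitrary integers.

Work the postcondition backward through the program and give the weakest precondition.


Working backward. After the program, the postcondition w - 9 > -7 or p + 5 <= 5 must hold; in canonical form it is w > 2 or p <= 0.
Before skip: w > 2 or p <= 0
Before a[w] := 3*p: w > 2 or p <= 0
Then branch requires 2*w > -4 or p <= 0; else branch requires (a[p] >= 3 -> (a[w + 3] > 3*w - 6 or p <= 0)) and ((not (a[p] >= 3)) -> (3*a[a[w + 3] - 3*w + 10] > 2 or p <= 0)).
Before the if: ((2*w >= -3 or 2*w = 1) -> (2*w > -4 or p <= 0)) and ((not (2*w >= -3 or 2*w = 1)) -> ((a[p] >= 3 -> (a[w + 3] > 3*w - 6 or p <= 0)) and ((not (a[p] >= 3)) -> (3*a[a[w + 3] - 3*w + 10] > 2 or p <= 0))))
Answer: WP = ((2*w >= -3 or 2*w = 1) -> (2*w > -4 or p <= 0)) and ((not (2*w >= -3 or 2*w = 1)) -> ((a[p] >= 3 -> (a[w + 3] > 3*w - 6 or p <= 0)) and ((not (a[p] >= 3)) -> (3*a[a[w + 3] - 3*w + 10] > 2 or p <= 0))))


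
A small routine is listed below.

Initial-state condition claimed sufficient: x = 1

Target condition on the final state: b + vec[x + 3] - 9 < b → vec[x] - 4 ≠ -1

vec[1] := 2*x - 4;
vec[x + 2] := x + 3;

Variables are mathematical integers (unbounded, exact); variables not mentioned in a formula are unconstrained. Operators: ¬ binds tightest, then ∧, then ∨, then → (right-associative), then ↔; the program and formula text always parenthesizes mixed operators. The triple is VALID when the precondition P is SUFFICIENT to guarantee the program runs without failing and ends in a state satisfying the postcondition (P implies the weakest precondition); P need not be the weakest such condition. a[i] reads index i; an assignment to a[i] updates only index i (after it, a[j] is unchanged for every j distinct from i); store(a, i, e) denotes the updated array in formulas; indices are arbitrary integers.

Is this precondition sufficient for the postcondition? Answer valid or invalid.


Working backward. After the program, the postcondition b + vec[x + 3] - 9 < b → vec[x] - 4 ≠ -1 must hold; in canonical form it is vec[x + 3] < 9 → vec[x] ≠ 3.
Before vec[x + 2] := x + 3: store(vec, x + 2, x + 3)[x + 3] < 9 → store(vec, x + 2, x + 3)[x] ≠ 3
Before vec[1] := 2*x - 4: store(store(vec, 1, 2*x - 4), x + 2, x + 3)[x + 3] < 9 → store(store(vec, 1, 2*x - 4), x + 2, x + 3)[x] ≠ 3
The weakest precondition is store(store(vec, 1, 2*x - 4), x + 2, x + 3)[x + 3] < 9 → store(store(vec, 1, 2*x - 4), x + 2, x + 3)[x] ≠ 3.
Check whether x = 1 implies it.
Every state satisfying the precondition satisfies the weakest precondition: the implication holds.
Answer: valid


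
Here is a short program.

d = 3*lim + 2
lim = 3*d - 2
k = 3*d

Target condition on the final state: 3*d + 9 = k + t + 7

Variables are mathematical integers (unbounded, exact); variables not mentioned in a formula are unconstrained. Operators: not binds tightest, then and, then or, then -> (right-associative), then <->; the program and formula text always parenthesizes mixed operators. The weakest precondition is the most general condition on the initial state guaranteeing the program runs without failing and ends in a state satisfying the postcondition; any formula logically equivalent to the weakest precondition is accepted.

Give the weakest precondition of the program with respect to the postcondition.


Working backward. After the program, the postcondition 3*d + 9 = k + t + 7 must hold; in canonical form it is 3*d = k + t - 2.
Before k := 3*d: t = 2
Before lim := 3*d - 2: t = 2
Before d := 3*lim + 2: t = 2
Answer: WP = t = 2


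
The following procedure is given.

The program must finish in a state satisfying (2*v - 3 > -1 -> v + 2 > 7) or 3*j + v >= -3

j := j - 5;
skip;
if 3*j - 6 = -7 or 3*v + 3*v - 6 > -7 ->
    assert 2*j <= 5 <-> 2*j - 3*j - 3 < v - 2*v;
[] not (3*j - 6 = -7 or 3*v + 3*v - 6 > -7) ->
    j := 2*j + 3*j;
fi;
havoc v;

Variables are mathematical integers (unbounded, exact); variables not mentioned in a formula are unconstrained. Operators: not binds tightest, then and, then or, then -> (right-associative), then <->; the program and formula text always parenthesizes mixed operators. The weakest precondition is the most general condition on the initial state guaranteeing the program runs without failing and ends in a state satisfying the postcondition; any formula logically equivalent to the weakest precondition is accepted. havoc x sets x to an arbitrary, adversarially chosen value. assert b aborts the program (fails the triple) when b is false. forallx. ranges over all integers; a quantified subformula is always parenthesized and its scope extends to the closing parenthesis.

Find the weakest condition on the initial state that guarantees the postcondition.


Working backward. After the program, the postcondition (2*v - 3 > -1 -> v + 2 > 7) or 3*j + v >= -3 must hold; in canonical form it is (2*v > 2 -> v > 5) or 3*j + v >= -3.
Before havoc v: forall v_1. ((2*v_1 > 2 -> v_1 > 5) or 3*j + v_1 >= -3)
Then branch requires (2*j <= 5 <-> v < j + 3) and (forall v_1. ((2*v_1 > 2 -> v_1 > 5) or 3*j + v_1 >= -3)); else branch requires forall v_1. ((2*v_1 > 2 -> v_1 > 5) or 15*j + v_1 >= -3).
Before the if: ((3*j = -1 or 6*v > -1) -> ((2*j <= 5 <-> v < j + 3) and (forall v_1. ((2*v_1 > 2 -> v_1 > 5) or 3*j + v_1 >= -3)))) and ((not (3*j = -1 or 6*v > -1)) -> (forall v_1. ((2*v_1 > 2 -> v_1 > 5) or 15*j + v_1 >= -3)))
Before skip: ((3*j = -1 or 6*v > -1) -> ((2*j <= 5 <-> v < j + 3) and (forall v_1. ((2*v_1 > 2 -> v_1 > 5) or 3*j + v_1 >= -3)))) and ((not (3*j = -1 or 6*v > -1)) -> (forall v_1. ((2*v_1 > 2 -> v_1 > 5) or 15*j + v_1 >= -3)))
Before j := j - 5: ((3*j = 14 or 6*v > -1) -> ((2*j <= 15 <-> v < j - 2) and (forall v_1. ((2*v_1 > 2 -> v_1 > 5) or 3*j + v_1 >= 12)))) and ((not (3*j = 14 or 6*v > -1)) -> (forall v_1. ((2*v_1 > 2 -> v_1 > 5) or 15*j + v_1 >= 72)))
Answer: WP = ((3*j = 14 or 6*v > -1) -> ((2*j <= 15 <-> v < j - 2) and (forall v_1. ((2*v_1 > 2 -> v_1 > 5) or 3*j + v_1 >= 12)))) and ((not (3*j = 14 or 6*v > -1)) -> (forall v_1. ((2*v_1 > 2 -> v_1 > 5) or 15*j + v_1 >= 72)))


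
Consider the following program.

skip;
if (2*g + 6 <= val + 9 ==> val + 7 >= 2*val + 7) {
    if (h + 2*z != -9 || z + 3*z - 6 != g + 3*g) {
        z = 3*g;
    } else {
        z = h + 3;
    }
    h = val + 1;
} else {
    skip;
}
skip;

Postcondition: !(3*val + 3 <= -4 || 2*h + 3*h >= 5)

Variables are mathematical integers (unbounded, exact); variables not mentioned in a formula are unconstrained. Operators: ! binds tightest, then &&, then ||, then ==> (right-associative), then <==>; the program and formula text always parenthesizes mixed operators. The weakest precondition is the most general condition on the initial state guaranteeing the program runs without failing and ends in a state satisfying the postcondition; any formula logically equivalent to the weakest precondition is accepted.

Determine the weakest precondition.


Working backward. After the program, the postcondition !(3*val + 3 <= -4 || 2*h + 3*h >= 5) must hold; in canonical form it is !(3*val <= -7 || 5*h >= 5).
Before skip: !(3*val <= -7 || 5*h >= 5)
Then branch requires ((h + 2*z != -9 || 4*z != 4*g + 6) ==> (!(3*val <= -7 || 5*val >= 0))) && ((!(h + 2*z != -9 || 4*z != 4*g + 6)) ==> (!(3*val <= -7 || 5*val >= 0))); else branch requires !(3*val <= -7 || 5*h >= 5).
Before the if: ((2*g <= val + 3 ==> val <= 0) ==> (((h + 2*z != -9 || 4*z != 4*g + 6) ==> (!(3*val <= -7 || 5*val >= 0))) && ((!(h + 2*z != -9 || 4*z != 4*g + 6)) ==> (!(3*val <= -7 || 5*val >= 0))))) && ((!(2*g <= val + 3 ==> val <= 0)) ==> (!(3*val <= -7 || 5*h >= 5)))
Before skip: ((2*g <= val + 3 ==> val <= 0) ==> (((h + 2*z != -9 || 4*z != 4*g + 6) ==> (!(3*val <= -7 || 5*val >= 0))) && ((!(h + 2*z != -9 || 4*z != 4*g + 6)) ==> (!(3*val <= -7 || 5*val >= 0))))) && ((!(2*g <= val + 3 ==> val <= 0)) ==> (!(3*val <= -7 || 5*h >= 5)))
Answer: WP = ((2*g <= val + 3 ==> val <= 0) ==> (((h + 2*z != -9 || 4*z != 4*g + 6) ==> (!(3*val <= -7 || 5*val >= 0))) && ((!(h + 2*z != -9 || 4*z != 4*g + 6)) ==> (!(3*val <= -7 || 5*val >= 0))))) && ((!(2*g <= val + 3 ==> val <= 0)) ==> (!(3*val <= -7 || 5*h >= 5)))


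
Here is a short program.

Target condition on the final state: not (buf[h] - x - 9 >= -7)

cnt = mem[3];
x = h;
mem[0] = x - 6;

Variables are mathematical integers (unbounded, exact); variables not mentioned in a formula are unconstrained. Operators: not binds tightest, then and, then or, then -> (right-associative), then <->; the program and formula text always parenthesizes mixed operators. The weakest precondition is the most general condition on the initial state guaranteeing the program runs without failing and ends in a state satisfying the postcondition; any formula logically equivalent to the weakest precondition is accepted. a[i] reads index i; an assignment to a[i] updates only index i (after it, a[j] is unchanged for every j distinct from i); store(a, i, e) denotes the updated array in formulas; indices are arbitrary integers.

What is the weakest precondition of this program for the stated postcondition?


Working backward. After the program, the postcondition not (buf[h] - x - 9 >= -7) must hold; in canonical form it is not (buf[h] >= x + 2).
Before mem[0] := x - 6: not (buf[h] >= x + 2)
Before x := h: not (buf[h] >= h + 2)
Before cnt := mem[3]: not (buf[h] >= h + 2)
Answer: WP = not (buf[h] >= h + 2)


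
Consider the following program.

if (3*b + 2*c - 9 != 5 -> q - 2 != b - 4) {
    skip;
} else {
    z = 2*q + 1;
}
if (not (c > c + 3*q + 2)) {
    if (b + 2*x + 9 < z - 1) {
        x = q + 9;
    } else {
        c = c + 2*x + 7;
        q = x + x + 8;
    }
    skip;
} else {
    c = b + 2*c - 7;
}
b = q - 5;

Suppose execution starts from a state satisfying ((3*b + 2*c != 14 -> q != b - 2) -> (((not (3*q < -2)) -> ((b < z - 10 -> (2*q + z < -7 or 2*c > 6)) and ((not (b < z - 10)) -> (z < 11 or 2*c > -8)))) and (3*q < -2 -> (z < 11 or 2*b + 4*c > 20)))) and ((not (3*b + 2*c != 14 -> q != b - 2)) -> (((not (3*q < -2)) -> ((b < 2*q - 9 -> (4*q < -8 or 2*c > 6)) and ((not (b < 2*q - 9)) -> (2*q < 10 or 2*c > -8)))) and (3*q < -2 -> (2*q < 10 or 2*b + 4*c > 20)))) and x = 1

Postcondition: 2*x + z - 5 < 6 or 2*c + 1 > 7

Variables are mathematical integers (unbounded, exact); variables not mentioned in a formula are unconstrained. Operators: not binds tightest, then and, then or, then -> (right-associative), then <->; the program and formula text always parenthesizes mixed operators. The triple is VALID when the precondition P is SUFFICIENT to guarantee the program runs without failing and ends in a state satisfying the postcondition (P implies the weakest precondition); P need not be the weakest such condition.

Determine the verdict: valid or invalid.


Working backward. After the program, the postcondition 2*x + z - 5 < 6 or 2*c + 1 > 7 must hold; in canonical form it is 2*x + z < 11 or 2*c > 6.
Before b := q - 5: 2*x + z < 11 or 2*c > 6
Then branch requires (b + 2*x < z - 10 -> (2*q + z < -7 or 2*c > 6)) and ((not (b + 2*x < z - 10)) -> (2*x + z < 11 or 2*c + 4*x > -8)); else branch requires 2*x + z < 11 or 2*b + 4*c > 20.
Before the if: ((not (3*q < -2)) -> ((b + 2*x < z - 10 -> (2*q + z < -7 or 2*c > 6)) and ((not (b + 2*x < z - 10)) -> (2*x + z < 11 or 2*c + 4*x > -8)))) and (3*q < -2 -> (2*x + z < 11 or 2*b + 4*c > 20))
Then branch requires ((not (3*q < -2)) -> ((b + 2*x < z - 10 -> (2*q + z < -7 or 2*c > 6)) and ((not (b + 2*x < z - 10)) -> (2*x + z < 11 or 2*c + 4*x > -8)))) and (3*q < -2 -> (2*x + z < 11 or 2*b + 4*c > 20)); else branch requires ((not (3*q < -2)) -> ((b + 2*x < 2*q - 9 -> (4*q < -8 or 2*c > 6)) and ((not (b + 2*x < 2*q - 9)) -> (2*q + 2*x < 10 or 2*c + 4*x > -8)))) and (3*q < -2 -> (2*q + 2*x < 10 or 2*b + 4*c > 20)).
Before the if: ((3*b + 2*c != 14 -> q != b - 2) -> (((not (3*q < -2)) -> ((b + 2*x < z - 10 -> (2*q + z < -7 or 2*c > 6)) and ((not (b + 2*x < z - 10)) -> (2*x + z < 11 or 2*c + 4*x > -8)))) and (3*q < -2 -> (2*x + z < 11 or 2*b + 4*c > 20)))) and ((not (3*b + 2*c != 14 -> q != b - 2)) -> (((not (3*q < -2)) -> ((b + 2*x < 2*q - 9 -> (4*q < -8 or 2*c > 6)) and ((not (b + 2*x < 2*q - 9)) -> (2*q + 2*x < 10 or 2*c + 4*x > -8)))) and (3*q < -2 -> (2*q + 2*x < 10 or 2*b + 4*c > 20))))
The weakest precondition is ((3*b + 2*c != 14 -> q != b - 2) -> (((not (3*q < -2)) -> ((b + 2*x < z - 10 -> (2*q + z < -7 or 2*c > 6)) and ((not (b + 2*x < z - 10)) -> (2*x + z < 11 or 2*c + 4*x > -8)))) and (3*q < -2 -> (2*x + z < 11 or 2*b + 4*c > 20)))) and ((not (3*b + 2*c != 14 -> q != b - 2)) -> (((not (3*q < -2)) -> ((b + 2*x < 2*q - 9 -> (4*q < -8 or 2*c > 6)) and ((not (b + 2*x < 2*q - 9)) -> (2*q + 2*x < 10 or 2*c + 4*x > -8)))) and (3*q < -2 -> (2*q + 2*x < 10 or 2*b + 4*c > 20)))).
Check whether ((3*b + 2*c != 14 -> q != b - 2) -> (((not (3*q < -2)) -> ((b < z - 10 -> (2*q + z < -7 or 2*c > 6)) and ((not (b < z - 10)) -> (z < 11 or 2*c > -8)))) and (3*q < -2 -> (z < 11 or 2*b + 4*c > 20)))) and ((not (3*b + 2*c != 14 -> q != b - 2)) -> (((not (3*q < -2)) -> ((b < 2*q - 9 -> (4*q < -8 or 2*c > 6)) and ((not (b < 2*q - 9)) -> (2*q < 10 or 2*c > -8)))) and (3*q < -2 -> (2*q < 10 or 2*b + 4*c > 20)))) and x = 1 implies it.
Countermodel: at the initial state b = 10, c = -8, q = 3, x = 1, z = 9, the precondition holds but the weakest precondition fails.
Answer: invalid


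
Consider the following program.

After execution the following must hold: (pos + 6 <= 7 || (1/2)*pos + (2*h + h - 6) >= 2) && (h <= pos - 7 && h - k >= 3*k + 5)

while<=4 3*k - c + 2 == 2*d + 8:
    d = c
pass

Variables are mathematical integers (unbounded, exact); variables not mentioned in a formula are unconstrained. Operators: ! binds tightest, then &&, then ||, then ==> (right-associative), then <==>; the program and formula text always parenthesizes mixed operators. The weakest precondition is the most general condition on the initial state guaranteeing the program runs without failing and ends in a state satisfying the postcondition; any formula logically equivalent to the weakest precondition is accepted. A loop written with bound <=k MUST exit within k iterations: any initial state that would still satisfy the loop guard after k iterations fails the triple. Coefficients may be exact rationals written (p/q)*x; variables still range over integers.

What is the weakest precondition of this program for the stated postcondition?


Working backward. After the program, the postcondition (pos + 6 <= 7 || (1/2)*pos + (2*h + h - 6) >= 2) && (h <= pos - 7 && h - k >= 3*k + 5) must hold; in canonical form it is (pos <= 1 || 3*h + (1/2)*pos >= 8) && h <= pos - 7 && h >= 4*k + 5.
Before skip: (pos <= 1 || 3*h + (1/2)*pos >= 8) && h <= pos - 7 && h >= 4*k + 5
Before the loop (bound <=4), unroll the exhaustion recursion (WP_0 = exit-now case; WP_j = one more guarded iteration, up to j = 4):
  WP_0: (!(3*k == c + 2*d + 6)) && (pos <= 1 || 3*h + (1/2)*pos >= 8) && h <= pos - 7 && h >= 4*k + 5
  WP_1: (3*k == c + 2*d + 6 ==> ((!(3*k == 3*c + 6)) && (pos <= 1 || 3*h + (1/2)*pos >= 8) && h <= pos - 7 && h >= 4*k + 5)) && ((!(3*k == c + 2*d + 6)) ==> ((pos <= 1 || 3*h + (1/2)*pos >= 8) && h <= pos - 7 && h >= 4*k + 5))
  WP_2: (3*k == c + 2*d + 6 ==> ((3*k == 3*c + 6 ==> ((!(3*k == 3*c + 6)) && (pos <= 1 || 3*h + (1/2)*pos >= 8) && h <= pos - 7 && h >= 4*k + 5)) && ((!(3*k == 3*c + 6)) ==> ((pos <= 1 || 3*h + (1/2)*pos >= 8) && h <= pos - 7 && h >= 4*k + 5)))) && ((!(3*k == c + 2*d + 6)) ==> ((pos <= 1 || 3*h + (1/2)*pos >= 8) && h <= pos - 7 && h >= 4*k + 5))
  WP_3: (3*k == c + 2*d + 6 ==> ((3*k == 3*c + 6 ==> ((3*k == 3*c + 6 ==> ((!(3*k == 3*c + 6)) && (pos <= 1 || 3*h + (1/2)*pos >= 8) && h <= pos - 7 && h >= 4*k + 5)) && ((!(3*k == 3*c + 6)) ==> ((pos <= 1 || 3*h + (1/2)*pos >= 8) && h <= pos - 7 && h >= 4*k + 5)))) && ((!(3*k == 3*c + 6)) ==> ((pos <= 1 || 3*h + (1/2)*pos >= 8) && h <= pos - 7 && h >= 4*k + 5)))) && ((!(3*k == c + 2*d + 6)) ==> ((pos <= 1 || 3*h + (1/2)*pos >= 8) && h <= pos - 7 && h >= 4*k + 5))
  WP_4: (3*k == c + 2*d + 6 ==> ((3*k == 3*c + 6 ==> ((3*k == 3*c + 6 ==> ((3*k == 3*c + 6 ==> ((!(3*k == 3*c + 6)) && (pos <= 1 || 3*h + (1/2)*pos >= 8) && h <= pos - 7 && h >= 4*k + 5)) && ((!(3*k == 3*c + 6)) ==> ((pos <= 1 || 3*h + (1/2)*pos >= 8) && h <= pos - 7 && h >= 4*k + 5)))) && ((!(3*k == 3*c + 6)) ==> ((pos <= 1 || 3*h + (1/2)*pos >= 8) && h <= pos - 7 && h >= 4*k + 5)))) && ((!(3*k == 3*c + 6)) ==> ((pos <= 1 || 3*h + (1/2)*pos >= 8) && h <= pos - 7 && h >= 4*k + 5)))) && ((!(3*k == c + 2*d + 6)) ==> ((pos <= 1 || 3*h + (1/2)*pos >= 8) && h <= pos - 7 && h >= 4*k + 5))
So before the loop: (3*k == c + 2*d + 6 ==> ((3*k == 3*c + 6 ==> ((3*k == 3*c + 6 ==> ((3*k == 3*c + 6 ==> ((!(3*k == 3*c + 6)) && (pos <= 1 || 3*h + (1/2)*pos >= 8) && h <= pos - 7 && h >= 4*k + 5)) && ((!(3*k == 3*c + 6)) ==> ((pos <= 1 || 3*h + (1/2)*pos >= 8) && h <= pos - 7 && h >= 4*k + 5)))) && ((!(3*k == 3*c + 6)) ==> ((pos <= 1 || 3*h + (1/2)*pos >= 8) && h <= pos - 7 && h >= 4*k + 5)))) && ((!(3*k == 3*c + 6)) ==> ((pos <= 1 || 3*h + (1/2)*pos >= 8) && h <= pos - 7 && h >= 4*k + 5)))) && ((!(3*k == c + 2*d + 6)) ==> ((pos <= 1 || 3*h + (1/2)*pos >= 8) && h <= pos - 7 && h >= 4*k + 5))
Answer: WP = (3*k == c + 2*d + 6 ==> ((3*k == 3*c + 6 ==> ((3*k == 3*c + 6 ==> ((3*k == 3*c + 6 ==> ((!(3*k == 3*c + 6)) && (pos <= 1 || 3*h + (1/2)*pos >= 8) && h <= pos - 7 && h >= 4*k + 5)) && ((!(3*k == 3*c + 6)) ==> ((pos <= 1 || 3*h + (1/2)*pos >= 8) && h <= pos - 7 && h >= 4*k + 5)))) && ((!(3*k == 3*c + 6)) ==> ((pos <= 1 || 3*h + (1/2)*pos >= 8) && h <= pos - 7 && h >= 4*k + 5)))) && ((!(3*k == 3*c + 6)) ==> ((pos <= 1 || 3*h + (1/2)*pos >= 8) && h <= pos - 7 && h >= 4*k + 5)))) && ((!(3*k == c + 2*d + 6)) ==> ((pos <= 1 || 3*h + (1/2)*pos >= 8) && h <= pos - 7 && h >= 4*k + 5))


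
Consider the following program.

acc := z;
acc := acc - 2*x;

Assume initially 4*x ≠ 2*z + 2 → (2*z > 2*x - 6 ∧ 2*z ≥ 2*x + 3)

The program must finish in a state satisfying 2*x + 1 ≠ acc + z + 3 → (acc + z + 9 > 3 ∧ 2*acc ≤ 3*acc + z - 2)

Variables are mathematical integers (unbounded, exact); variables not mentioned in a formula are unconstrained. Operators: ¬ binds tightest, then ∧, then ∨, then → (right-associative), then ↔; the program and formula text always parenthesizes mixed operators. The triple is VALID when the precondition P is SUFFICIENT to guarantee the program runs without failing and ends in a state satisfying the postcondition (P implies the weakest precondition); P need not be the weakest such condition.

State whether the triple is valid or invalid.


Working backward. After the program, the postcondition 2*x + 1 ≠ acc + z + 3 → (acc + z + 9 > 3 ∧ 2*acc ≤ 3*acc + z - 2) must hold; in canonical form it is 2*x ≠ acc + z + 2 → (acc + z > -6 ∧ acc + z ≥ 2).
Before acc := acc - 2*x: 4*x ≠ acc + z + 2 → (acc + z > 2*x - 6 ∧ acc + z ≥ 2*x + 2)
Before acc := z: 4*x ≠ 2*z + 2 → (2*z > 2*x - 6 ∧ 2*z ≥ 2*x + 2)
The weakest precondition is 4*x ≠ 2*z + 2 → (2*z > 2*x - 6 ∧ 2*z ≥ 2*x + 2).
Check whether 4*x ≠ 2*z + 2 → (2*z > 2*x - 6 ∧ 2*z ≥ 2*x + 3) implies it.
Every state satisfying the precondition satisfies the weakest precondition: the implication holds.
Answer: valid


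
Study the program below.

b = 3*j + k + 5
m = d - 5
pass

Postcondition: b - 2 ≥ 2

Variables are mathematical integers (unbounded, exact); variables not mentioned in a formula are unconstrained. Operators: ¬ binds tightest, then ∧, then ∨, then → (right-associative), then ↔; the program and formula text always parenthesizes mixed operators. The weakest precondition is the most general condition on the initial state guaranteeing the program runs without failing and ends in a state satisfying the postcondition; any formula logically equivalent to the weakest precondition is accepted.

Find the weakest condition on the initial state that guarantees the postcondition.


Working backward. After the program, the postcondition b - 2 ≥ 2 must hold; in canonical form it is b ≥ 4.
Before skip: b ≥ 4
Before m := d - 5: b ≥ 4
Before b := 3*j + k + 5: 3*j + k ≥ -1
Answer: WP = 3*j + k ≥ -1


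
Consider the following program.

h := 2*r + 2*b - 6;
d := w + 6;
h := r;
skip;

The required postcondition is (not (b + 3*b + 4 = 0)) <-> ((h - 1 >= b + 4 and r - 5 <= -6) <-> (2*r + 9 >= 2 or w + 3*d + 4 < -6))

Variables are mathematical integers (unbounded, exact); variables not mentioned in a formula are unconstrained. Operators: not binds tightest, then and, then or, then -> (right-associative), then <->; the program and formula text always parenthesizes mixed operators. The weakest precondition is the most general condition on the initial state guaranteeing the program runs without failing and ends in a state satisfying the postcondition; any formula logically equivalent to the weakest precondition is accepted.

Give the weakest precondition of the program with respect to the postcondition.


Working backward. After the program, the postcondition (not (b + 3*b + 4 = 0)) <-> ((h - 1 >= b + 4 and r - 5 <= -6) <-> (2*r + 9 >= 2 or w + 3*d + 4 < -6)) must hold; in canonical form it is (not (4*b = -4)) <-> ((h >= b + 5 and r <= -1) <-> (2*r >= -7 or 3*d + w < -10)).
Before skip: (not (4*b = -4)) <-> ((h >= b + 5 and r <= -1) <-> (2*r >= -7 or 3*d + w < -10))
Before h := r: (not (4*b = -4)) <-> ((r >= b + 5 and r <= -1) <-> (2*r >= -7 or 3*d + w < -10))
Before d := w + 6: (not (4*b = -4)) <-> ((r >= b + 5 and r <= -1) <-> (2*r >= -7 or 4*w < -28))
Before h := 2*r + 2*b - 6: (not (4*b = -4)) <-> ((r >= b + 5 and r <= -1) <-> (2*r >= -7 or 4*w < -28))
Answer: WP = (not (4*b = -4)) <-> ((r >= b + 5 and r <= -1) <-> (2*r >= -7 or 4*w < -28))


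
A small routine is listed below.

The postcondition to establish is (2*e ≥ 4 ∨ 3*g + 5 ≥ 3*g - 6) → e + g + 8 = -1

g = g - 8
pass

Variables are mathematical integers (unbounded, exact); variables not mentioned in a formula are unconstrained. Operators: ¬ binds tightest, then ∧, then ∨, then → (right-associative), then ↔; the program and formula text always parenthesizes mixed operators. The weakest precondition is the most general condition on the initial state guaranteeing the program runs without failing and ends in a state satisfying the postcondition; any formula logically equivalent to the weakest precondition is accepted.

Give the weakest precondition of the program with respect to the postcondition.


Working backward. After the program, the postcondition (2*e ≥ 4 ∨ 3*g + 5 ≥ 3*g - 6) → e + g + 8 = -1 must hold; in canonical form it is e + g = -9.
Before skip: e + g = -9
Before g := g - 8: e + g = -1
Answer: WP = e + g = -1


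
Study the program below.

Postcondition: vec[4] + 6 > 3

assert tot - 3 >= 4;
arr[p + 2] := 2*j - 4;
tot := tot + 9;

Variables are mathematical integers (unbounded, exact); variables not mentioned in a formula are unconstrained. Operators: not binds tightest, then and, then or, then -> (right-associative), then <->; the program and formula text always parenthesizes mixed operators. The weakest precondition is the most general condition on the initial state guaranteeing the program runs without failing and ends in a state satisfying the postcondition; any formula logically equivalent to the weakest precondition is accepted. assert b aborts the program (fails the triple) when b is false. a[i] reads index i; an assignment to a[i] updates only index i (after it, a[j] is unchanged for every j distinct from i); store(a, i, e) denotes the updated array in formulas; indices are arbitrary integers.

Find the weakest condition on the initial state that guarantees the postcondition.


Working backward. After the program, the postcondition vec[4] + 6 > 3 must hold; in canonical form it is vec[4] > -3.
Before tot := tot + 9: vec[4] > -3
Before arr[p + 2] := 2*j - 4: vec[4] > -3
Before assert tot - 3 >= 4: tot >= 7 and vec[4] > -3
Answer: WP = tot >= 7 and vec[4] > -3


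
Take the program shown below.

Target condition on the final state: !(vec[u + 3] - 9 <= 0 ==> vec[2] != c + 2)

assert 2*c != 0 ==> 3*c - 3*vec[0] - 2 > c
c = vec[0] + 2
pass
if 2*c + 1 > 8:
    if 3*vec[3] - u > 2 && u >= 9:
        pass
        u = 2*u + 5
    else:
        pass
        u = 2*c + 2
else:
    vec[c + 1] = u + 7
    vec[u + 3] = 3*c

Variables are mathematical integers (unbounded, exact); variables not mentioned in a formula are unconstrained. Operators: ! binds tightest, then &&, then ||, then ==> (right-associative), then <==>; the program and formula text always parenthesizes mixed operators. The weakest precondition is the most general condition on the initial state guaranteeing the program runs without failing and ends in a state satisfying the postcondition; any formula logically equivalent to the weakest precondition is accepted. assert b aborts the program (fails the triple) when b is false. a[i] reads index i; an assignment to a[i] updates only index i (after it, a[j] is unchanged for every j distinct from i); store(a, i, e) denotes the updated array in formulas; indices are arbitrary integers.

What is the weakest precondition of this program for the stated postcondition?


Working backward. After the program, the postcondition !(vec[u + 3] - 9 <= 0 ==> vec[2] != c + 2) must hold; in canonical form it is !(vec[u + 3] <= 9 ==> vec[2] != c + 2).
Then branch requires ((3*vec[3] > u + 2 && u >= 9) ==> (!(vec[2*u + 8] <= 9 ==> vec[2] != c + 2))) && ((!(3*vec[3] > u + 2 && u >= 9)) ==> (!(vec[2*c + 5] <= 9 ==> vec[2] != c + 2))); else branch requires !(store(store(vec, c + 1, u + 7), u + 3, 3*c)[u + 3] <= 9 ==> store(store(vec, c + 1, u + 7), u + 3, 3*c)[2] != c + 2).
Before the if: (2*c > 7 ==> (((3*vec[3] > u + 2 && u >= 9) ==> (!(vec[2*u + 8] <= 9 ==> vec[2] != c + 2))) && ((!(3*vec[3] > u + 2 && u >= 9)) ==> (!(vec[2*c + 5] <= 9 ==> vec[2] != c + 2))))) && ((!(2*c > 7)) ==> (!(store(store(vec, c + 1, u + 7), u + 3, 3*c)[u + 3] <= 9 ==> store(store(vec, c + 1, u + 7), u + 3, 3*c)[2] != c + 2)))
Before skip: (2*c > 7 ==> (((3*vec[3] > u + 2 && u >= 9) ==> (!(vec[2*u + 8] <= 9 ==> vec[2] != c + 2))) && ((!(3*vec[3] > u + 2 && u >= 9)) ==> (!(vec[2*c + 5] <= 9 ==> vec[2] != c + 2))))) && ((!(2*c > 7)) ==> (!(store(store(vec, c + 1, u + 7), u + 3, 3*c)[u + 3] <= 9 ==> store(store(vec, c + 1, u + 7), u + 3, 3*c)[2] != c + 2)))
Before c := vec[0] + 2: (2*vec[0] > 3 ==> (((3*vec[3] > u + 2 && u >= 9) ==> (!(vec[2*u + 8] <= 9 ==> vec[2] != vec[0] + 4))) && ((!(3*vec[3] > u + 2 && u >= 9)) ==> (!(vec[2*vec[0] + 9] <= 9 ==> vec[2] != vec[0] + 4))))) && ((!(2*vec[0] > 3)) ==> (!(store(store(vec, vec[0] + 3, u + 7), u + 3, 3*vec[0] + 6)[u + 3] <= 9 ==> store(store(vec, vec[0] + 3, u + 7), u + 3, 3*vec[0] + 6)[2] != vec[0] + 4)))
Before assert 2*c != 0 ==> 3*c - 3*vec[0] - 2 > c: (2*c != 0 ==> 2*c > 3*vec[0] + 2) && (2*vec[0] > 3 ==> (((3*vec[3] > u + 2 && u >= 9) ==> (!(vec[2*u + 8] <= 9 ==> vec[2] != vec[0] + 4))) && ((!(3*vec[3] > u + 2 && u >= 9)) ==> (!(vec[2*vec[0] + 9] <= 9 ==> vec[2] != vec[0] + 4))))) && ((!(2*vec[0] > 3)) ==> (!(store(store(vec, vec[0] + 3, u + 7), u + 3, 3*vec[0] + 6)[u + 3] <= 9 ==> store(store(vec, vec[0] + 3, u + 7), u + 3, 3*vec[0] + 6)[2] != vec[0] + 4)))
Answer: WP = (2*c != 0 ==> 2*c > 3*vec[0] + 2) && (2*vec[0] > 3 ==> (((3*vec[3] > u + 2 && u >= 9) ==> (!(vec[2*u + 8] <= 9 ==> vec[2] != vec[0] + 4))) && ((!(3*vec[3] > u + 2 && u >= 9)) ==> (!(vec[2*vec[0] + 9] <= 9 ==> vec[2] != vec[0] + 4))))) && ((!(2*vec[0] > 3)) ==> (!(store(store(vec, vec[0] + 3, u + 7), u + 3, 3*vec[0] + 6)[u + 3] <= 9 ==> store(store(vec, vec[0] + 3, u + 7), u + 3, 3*vec[0] + 6)[2] != vec[0] + 4)))


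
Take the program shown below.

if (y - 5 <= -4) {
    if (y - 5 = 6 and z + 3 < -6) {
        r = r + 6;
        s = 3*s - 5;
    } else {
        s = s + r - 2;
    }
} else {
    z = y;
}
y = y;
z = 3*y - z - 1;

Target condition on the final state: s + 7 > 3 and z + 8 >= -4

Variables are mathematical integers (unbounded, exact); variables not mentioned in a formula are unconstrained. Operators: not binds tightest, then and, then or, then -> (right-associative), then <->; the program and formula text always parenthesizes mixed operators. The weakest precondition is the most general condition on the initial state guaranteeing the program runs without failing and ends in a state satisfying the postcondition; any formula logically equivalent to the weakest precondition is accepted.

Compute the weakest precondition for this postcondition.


Working backward. After the program, the postcondition s + 7 > 3 and z + 8 >= -4 must hold; in canonical form it is s > -4 and z >= -12.
Before z := 3*y - z - 1: s > -4 and 3*y >= z - 11
Before y := y: s > -4 and 3*y >= z - 11
Then branch requires ((y = 11 and z < -9) -> (3*s > 1 and 3*y >= z - 11)) and ((not (y = 11 and z < -9)) -> (r + s > -2 and 3*y >= z - 11)); else branch requires s > -4 and 2*y >= -11.
Before the if: (y <= 1 -> (((y = 11 and z < -9) -> (3*s > 1 and 3*y >= z - 11)) and ((not (y = 11 and z < -9)) -> (r + s > -2 and 3*y >= z - 11)))) and ((not (y <= 1)) -> (s > -4 and 2*y >= -11))
Answer: WP = (y <= 1 -> (((y = 11 and z < -9) -> (3*s > 1 and 3*y >= z - 11)) and ((not (y = 11 and z < -9)) -> (r + s > -2 and 3*y >= z - 11)))) and ((not (y <= 1)) -> (s > -4 and 2*y >= -11))


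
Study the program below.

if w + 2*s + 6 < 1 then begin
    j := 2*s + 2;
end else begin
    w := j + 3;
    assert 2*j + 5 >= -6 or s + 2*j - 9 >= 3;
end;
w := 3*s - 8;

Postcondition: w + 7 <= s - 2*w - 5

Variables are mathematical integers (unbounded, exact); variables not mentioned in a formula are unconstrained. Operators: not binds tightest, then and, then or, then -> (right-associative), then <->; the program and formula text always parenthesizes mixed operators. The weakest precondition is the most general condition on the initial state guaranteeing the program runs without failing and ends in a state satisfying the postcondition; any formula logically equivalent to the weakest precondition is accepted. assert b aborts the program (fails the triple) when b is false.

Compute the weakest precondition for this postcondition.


Working backward. After the program, the postcondition w + 7 <= s - 2*w - 5 must hold; in canonical form it is 3*w <= s - 12.
Before w := 3*s - 8: 8*s <= 12
Then branch requires 8*s <= 12; else branch requires (2*j >= -11 or 2*j + s >= 12) and 8*s <= 12.
Before the if: (2*s + w < -5 -> 8*s <= 12) and ((not (2*s + w < -5)) -> ((2*j >= -11 or 2*j + s >= 12) and 8*s <= 12))
Answer: WP = (2*s + w < -5 -> 8*s <= 12) and ((not (2*s + w < -5)) -> ((2*j >= -11 or 2*j + s >= 12) and 8*s <= 12))


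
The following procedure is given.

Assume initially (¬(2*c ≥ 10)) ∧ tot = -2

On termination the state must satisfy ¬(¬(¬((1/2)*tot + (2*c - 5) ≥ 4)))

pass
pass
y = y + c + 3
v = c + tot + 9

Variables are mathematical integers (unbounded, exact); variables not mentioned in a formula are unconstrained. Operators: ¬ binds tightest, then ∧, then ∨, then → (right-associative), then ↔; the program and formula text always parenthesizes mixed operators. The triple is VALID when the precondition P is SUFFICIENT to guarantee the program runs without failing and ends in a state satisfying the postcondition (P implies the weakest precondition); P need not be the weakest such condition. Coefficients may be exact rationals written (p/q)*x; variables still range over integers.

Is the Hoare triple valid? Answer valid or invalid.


Working backward. After the program, the postcondition ¬(¬(¬((1/2)*tot + (2*c - 5) ≥ 4))) must hold; in canonical form it is ¬(2*c + (1/2)*tot ≥ 9).
Before v := c + tot + 9: ¬(2*c + (1/2)*tot ≥ 9)
Before y := y + c + 3: ¬(2*c + (1/2)*tot ≥ 9)
Before skip: ¬(2*c + (1/2)*tot ≥ 9)
Before skip: ¬(2*c + (1/2)*tot ≥ 9)
The weakest precondition is ¬(2*c + (1/2)*tot ≥ 9).
Check whether (¬(2*c ≥ 10)) ∧ tot = -2 implies it.
Every state satisfying the precondition satisfies the weakest precondition: the implication holds.
Answer: valid


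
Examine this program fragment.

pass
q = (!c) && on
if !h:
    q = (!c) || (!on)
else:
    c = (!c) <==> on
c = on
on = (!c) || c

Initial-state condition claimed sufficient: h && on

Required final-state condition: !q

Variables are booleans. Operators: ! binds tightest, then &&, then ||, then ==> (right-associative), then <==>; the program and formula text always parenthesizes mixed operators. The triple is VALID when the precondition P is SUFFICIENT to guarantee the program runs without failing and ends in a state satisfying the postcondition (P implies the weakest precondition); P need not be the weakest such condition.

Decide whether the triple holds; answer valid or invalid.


Working backward. After the program, !q must hold.
Before on := (!c) || c: !q
Before c := on: !q
Then branch requires !((!c) || (!on)); else branch requires !q.
Before the if: ((!h) ==> (!((!c) || (!on)))) && (h ==> (!q))
Before q := (!c) && on: ((!h) ==> (!((!c) || (!on)))) && (h ==> (!((!c) && on)))
Before skip: ((!h) ==> (!((!c) || (!on)))) && (h ==> (!((!c) && on)))
The weakest precondition is ((!h) ==> (!((!c) || (!on)))) && (h ==> (!((!c) && on))).
Check whether h && on implies it.
Countermodel: at the initial state c = false, h = true, on = true, the precondition holds but the weakest precondition fails.
Answer: invalid


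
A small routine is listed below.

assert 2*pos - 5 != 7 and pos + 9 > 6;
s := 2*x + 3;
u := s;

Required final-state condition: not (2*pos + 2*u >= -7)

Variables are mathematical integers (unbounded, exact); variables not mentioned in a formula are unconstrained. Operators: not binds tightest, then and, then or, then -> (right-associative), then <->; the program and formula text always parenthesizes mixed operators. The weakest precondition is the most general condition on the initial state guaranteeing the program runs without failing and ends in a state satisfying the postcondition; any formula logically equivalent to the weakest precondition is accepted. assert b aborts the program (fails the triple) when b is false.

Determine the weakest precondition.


Working backward. After the program, not (2*pos + 2*u >= -7) must hold.
Before u := s: not (2*pos + 2*s >= -7)
Before s := 2*x + 3: not (2*pos + 4*x >= -13)
Before assert 2*pos - 5 != 7 and pos + 9 > 6: 2*pos != 12 and pos > -3 and (not (2*pos + 4*x >= -13))
Answer: WP = 2*pos != 12 and pos > -3 and (not (2*pos + 4*x >= -13))


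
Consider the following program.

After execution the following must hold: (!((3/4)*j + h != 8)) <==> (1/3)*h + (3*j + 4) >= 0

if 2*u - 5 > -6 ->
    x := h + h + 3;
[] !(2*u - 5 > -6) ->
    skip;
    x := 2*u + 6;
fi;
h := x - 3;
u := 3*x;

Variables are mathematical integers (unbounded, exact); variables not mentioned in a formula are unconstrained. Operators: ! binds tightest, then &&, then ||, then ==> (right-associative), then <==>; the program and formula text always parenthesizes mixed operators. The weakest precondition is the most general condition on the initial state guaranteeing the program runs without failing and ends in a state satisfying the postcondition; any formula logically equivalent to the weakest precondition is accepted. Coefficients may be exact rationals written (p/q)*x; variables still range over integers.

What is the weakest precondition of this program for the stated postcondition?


Working backward. After the program, the postcondition (!((3/4)*j + h != 8)) <==> (1/3)*h + (3*j + 4) >= 0 must hold; in canonical form it is (!(h + (3/4)*j != 8)) <==> (1/3)*h + 3*j >= -4.
Before u := 3*x: (!(h + (3/4)*j != 8)) <==> (1/3)*h + 3*j >= -4
Before h := x - 3: (!((3/4)*j + x != 11)) <==> 3*j + (1/3)*x >= -3
Then branch requires (!(2*h + (3/4)*j != 8)) <==> (2/3)*h + 3*j >= -4; else branch requires (!((3/4)*j + 2*u != 5)) <==> 3*j + (2/3)*u >= -5.
Before the if: (2*u > -1 ==> ((!(2*h + (3/4)*j != 8)) <==> (2/3)*h + 3*j >= -4)) && ((!(2*u > -1)) ==> ((!((3/4)*j + 2*u != 5)) <==> 3*j + (2/3)*u >= -5))
Answer: WP = (2*u > -1 ==> ((!(2*h + (3/4)*j != 8)) <==> (2/3)*h + 3*j >= -4)) && ((!(2*u > -1)) ==> ((!((3/4)*j + 2*u != 5)) <==> 3*j + (2/3)*u >= -5))


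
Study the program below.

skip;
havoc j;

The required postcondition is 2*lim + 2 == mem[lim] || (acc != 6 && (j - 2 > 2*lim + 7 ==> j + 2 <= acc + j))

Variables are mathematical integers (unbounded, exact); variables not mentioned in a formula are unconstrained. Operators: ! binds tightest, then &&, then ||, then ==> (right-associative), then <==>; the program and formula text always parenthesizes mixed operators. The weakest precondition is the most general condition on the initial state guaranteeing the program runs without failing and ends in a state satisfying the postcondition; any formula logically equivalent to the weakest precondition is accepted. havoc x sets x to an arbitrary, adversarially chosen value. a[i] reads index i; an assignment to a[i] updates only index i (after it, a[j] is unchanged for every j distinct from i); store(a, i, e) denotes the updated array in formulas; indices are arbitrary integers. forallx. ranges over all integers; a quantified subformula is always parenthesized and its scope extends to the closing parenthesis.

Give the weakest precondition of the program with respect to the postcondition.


Working backward. After the program, the postcondition 2*lim + 2 == mem[lim] || (acc != 6 && (j - 2 > 2*lim + 7 ==> j + 2 <= acc + j)) must hold; in canonical form it is 2*lim == mem[lim] - 2 || (acc != 6 && (j > 2*lim + 9 ==> acc >= 2)).
Before havoc j: forall j_1. (2*lim == mem[lim] - 2 || (acc != 6 && (j_1 > 2*lim + 9 ==> acc >= 2)))
Before skip: forall j_1. (2*lim == mem[lim] - 2 || (acc != 6 && (j_1 > 2*lim + 9 ==> acc >= 2)))
Answer: WP = forall j_1. (2*lim == mem[lim] - 2 || (acc != 6 && (j_1 > 2*lim + 9 ==> acc >= 2)))


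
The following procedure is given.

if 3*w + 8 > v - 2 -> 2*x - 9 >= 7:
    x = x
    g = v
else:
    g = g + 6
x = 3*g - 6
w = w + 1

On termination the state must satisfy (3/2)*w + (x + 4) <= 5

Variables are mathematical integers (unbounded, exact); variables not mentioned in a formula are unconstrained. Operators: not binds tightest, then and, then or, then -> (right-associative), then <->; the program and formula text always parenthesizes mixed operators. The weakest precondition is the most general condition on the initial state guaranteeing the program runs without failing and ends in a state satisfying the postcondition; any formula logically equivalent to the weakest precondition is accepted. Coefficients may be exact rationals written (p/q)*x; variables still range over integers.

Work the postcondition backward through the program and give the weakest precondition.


Working backward. After the program, the postcondition (3/2)*w + (x + 4) <= 5 must hold; in canonical form it is (3/2)*w + x <= 1.
Before w := w + 1: (3/2)*w + x <= -1/2
Before x := 3*g - 6: 3*g + (3/2)*w <= 11/2
Then branch requires 3*v + (3/2)*w <= 11/2; else branch requires 3*g + (3/2)*w <= -25/2.
Before the if: ((3*w > v - 10 -> 2*x >= 16) -> 3*v + (3/2)*w <= 11/2) and ((not (3*w > v - 10 -> 2*x >= 16)) -> 3*g + (3/2)*w <= -25/2)
Answer: WP = ((3*w > v - 10 -> 2*x >= 16) -> 3*v + (3/2)*w <= 11/2) and ((not (3*w > v - 10 -> 2*x >= 16)) -> 3*g + (3/2)*w <= -25/2)


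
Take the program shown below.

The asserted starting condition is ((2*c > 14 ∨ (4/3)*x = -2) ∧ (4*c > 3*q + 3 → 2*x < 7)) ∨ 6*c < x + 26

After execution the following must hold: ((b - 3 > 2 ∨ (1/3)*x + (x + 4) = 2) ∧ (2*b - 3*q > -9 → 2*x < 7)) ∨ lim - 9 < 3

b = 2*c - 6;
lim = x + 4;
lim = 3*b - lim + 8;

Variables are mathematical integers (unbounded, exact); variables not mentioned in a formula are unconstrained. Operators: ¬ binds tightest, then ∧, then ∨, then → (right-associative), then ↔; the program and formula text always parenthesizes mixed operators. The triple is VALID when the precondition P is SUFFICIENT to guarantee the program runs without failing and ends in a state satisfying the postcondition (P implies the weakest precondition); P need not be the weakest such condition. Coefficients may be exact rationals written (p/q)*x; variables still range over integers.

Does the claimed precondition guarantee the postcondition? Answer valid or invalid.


Working backward. After the program, the postcondition ((b - 3 > 2 ∨ (1/3)*x + (x + 4) = 2) ∧ (2*b - 3*q > -9 → 2*x < 7)) ∨ lim - 9 < 3 must hold; in canonical form it is ((b > 5 ∨ (4/3)*x = -2) ∧ (2*b > 3*q - 9 → 2*x < 7)) ∨ lim < 12.
Before lim := 3*b - lim + 8: ((b > 5 ∨ (4/3)*x = -2) ∧ (2*b > 3*q - 9 → 2*x < 7)) ∨ 3*b < lim + 4
Before lim := x + 4: ((b > 5 ∨ (4/3)*x = -2) ∧ (2*b > 3*q - 9 → 2*x < 7)) ∨ 3*b < x + 8
Before b := 2*c - 6: ((2*c > 11 ∨ (4/3)*x = -2) ∧ (4*c > 3*q + 3 → 2*x < 7)) ∨ 6*c < x + 26
The weakest precondition is ((2*c > 11 ∨ (4/3)*x = -2) ∧ (4*c > 3*q + 3 → 2*x < 7)) ∨ 6*c < x + 26.
Check whether ((2*c > 14 ∨ (4/3)*x = -2) ∧ (4*c > 3*q + 3 → 2*x < 7)) ∨ 6*c < x + 26 implies it.
Every state satisfying the precondition satisfies the weakest precondition: the implication holds.
Answer: valid
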